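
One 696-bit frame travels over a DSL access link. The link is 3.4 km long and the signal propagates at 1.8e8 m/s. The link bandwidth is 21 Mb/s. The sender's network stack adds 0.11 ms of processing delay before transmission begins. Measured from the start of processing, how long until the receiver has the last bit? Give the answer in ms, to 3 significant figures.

0.162 ms

Transmission delay = L/R = 696 / 21000000 = 0.0331429 ms.
Propagation delay = d/s = 3400 m / 180000000 m/s = 0.0188889 ms.
Plus processing delay 0.11 ms = 0.11 ms.
Total = 0.162 ms.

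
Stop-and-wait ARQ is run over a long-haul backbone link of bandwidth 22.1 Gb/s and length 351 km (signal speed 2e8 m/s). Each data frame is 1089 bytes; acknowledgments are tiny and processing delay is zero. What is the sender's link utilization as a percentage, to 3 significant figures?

t_tx = L/R = 8712/22100000000 = 3.94208e-07 s.
t_prop = 351000/200000000 = 0.001755 s; RTT = 0.00351 s.
Cycle = t_tx + RTT = 0.00351039 s.
Utilization = t_tx / cycle = 3.94208e-07/0.00351039 = 0.0112 %.

0.0112 %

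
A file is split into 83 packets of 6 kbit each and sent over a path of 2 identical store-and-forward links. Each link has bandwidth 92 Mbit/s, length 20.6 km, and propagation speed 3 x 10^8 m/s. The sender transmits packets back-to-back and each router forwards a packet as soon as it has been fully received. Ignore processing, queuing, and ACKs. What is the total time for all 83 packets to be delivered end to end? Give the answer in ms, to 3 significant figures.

5.62 ms

Per-hop transmission t_tx = L/R = 6000/92000000 = 0.0652174 ms.
Per-hop propagation t_prop = 20600/300000000 = 0.0686667 ms.
Pipeline fill: first packet needs 2·t_tx to clear all hops; remaining 82 packets each add one t_tx.
Total = (2+83-1)·t_tx + 2·t_prop = 84·0.0652174 + 2·0.0686667 = 5.62 ms.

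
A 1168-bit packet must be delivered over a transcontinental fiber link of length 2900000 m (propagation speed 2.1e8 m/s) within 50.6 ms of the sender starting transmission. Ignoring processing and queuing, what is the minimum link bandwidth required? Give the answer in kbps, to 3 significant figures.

31.7 kbps

Propagation delay = 2900000 / 210000000 = 13.8095 ms.
Transmission budget = 50.6 − 13.8095 = 36.7905 ms.
R ≥ L / t_tx = 1168 bits / 0.0367905 s = 31.7 kbps.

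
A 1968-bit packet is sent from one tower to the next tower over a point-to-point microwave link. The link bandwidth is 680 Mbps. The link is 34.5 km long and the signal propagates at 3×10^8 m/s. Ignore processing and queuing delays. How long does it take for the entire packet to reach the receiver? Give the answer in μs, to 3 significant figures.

Transmission delay = L/R = 1968 / 680000000 = 2.89412 μs.
Propagation delay = d/s = 34500 m / 300000000 m/s = 115 μs.
Total = 118 μs.

118 μs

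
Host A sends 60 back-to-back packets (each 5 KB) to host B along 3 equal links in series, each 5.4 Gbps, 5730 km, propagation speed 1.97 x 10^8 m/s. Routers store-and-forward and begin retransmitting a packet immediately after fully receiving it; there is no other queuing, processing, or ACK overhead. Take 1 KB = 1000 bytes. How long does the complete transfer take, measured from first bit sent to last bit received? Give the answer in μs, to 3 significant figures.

87700 μs

Per-hop transmission t_tx = L/R = 40000/5400000000 = 7.40741 μs.
Per-hop propagation t_prop = 5730000/197000000 = 29086.3 μs.
Pipeline fill: first packet needs 3·t_tx to clear all hops; remaining 59 packets each add one t_tx.
Total = (3+60-1)·t_tx + 3·t_prop = 62·7.40741 + 3·29086.3 = 87700 μs.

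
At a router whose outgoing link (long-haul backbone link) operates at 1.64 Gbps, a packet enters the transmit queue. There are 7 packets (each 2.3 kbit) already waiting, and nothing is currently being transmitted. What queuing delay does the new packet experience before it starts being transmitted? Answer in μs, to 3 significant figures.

Each queued packet: L/R = 2300/1640000000 = 1.40244 μs.
7 queued → 9.81707 μs.
Queuing delay = 9.82 μs.

9.82 μs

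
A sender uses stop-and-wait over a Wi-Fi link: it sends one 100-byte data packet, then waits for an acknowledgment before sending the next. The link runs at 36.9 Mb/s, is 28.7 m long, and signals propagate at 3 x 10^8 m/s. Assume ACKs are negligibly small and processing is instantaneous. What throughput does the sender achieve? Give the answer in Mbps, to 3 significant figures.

36.6 Mbps

t_tx = L/R = 800/36900000 = 2.16802e-05 s.
t_prop = 28.7/300000000 = 9.56667e-08 s; RTT = 1.91333e-07 s.
Cycle = t_tx + RTT = 2.18716e-05 s.
Throughput = L / cycle = 800 / 2.18716e-05 = 36.6 Mbps.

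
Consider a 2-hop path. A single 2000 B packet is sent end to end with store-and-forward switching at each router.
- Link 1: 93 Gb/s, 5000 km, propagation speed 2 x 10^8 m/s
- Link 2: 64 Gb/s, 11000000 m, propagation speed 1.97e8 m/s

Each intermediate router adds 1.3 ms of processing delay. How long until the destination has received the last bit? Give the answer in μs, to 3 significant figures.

82100 μs

L = 2000 × 8 = 16000 bits.
Transmission delays (L/R per hop): 0.172043, 0.25 μs; sum = 0.422043 μs.
Propagation delays (d/s per hop): 25000, 55837.6 μs; sum = 80837.6 μs.
Processing at 1 router(s): 1 × 1.3 ms = 1300 μs.
End-to-end = 82100 μs.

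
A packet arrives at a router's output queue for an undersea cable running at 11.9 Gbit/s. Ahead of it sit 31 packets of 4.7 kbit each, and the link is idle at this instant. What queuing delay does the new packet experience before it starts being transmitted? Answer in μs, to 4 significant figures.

Each queued packet: L/R = 4700/11900000000 = 0.394958 μs.
31 queued → 12.2437 μs.
Queuing delay = 12.24 μs.

12.24 μs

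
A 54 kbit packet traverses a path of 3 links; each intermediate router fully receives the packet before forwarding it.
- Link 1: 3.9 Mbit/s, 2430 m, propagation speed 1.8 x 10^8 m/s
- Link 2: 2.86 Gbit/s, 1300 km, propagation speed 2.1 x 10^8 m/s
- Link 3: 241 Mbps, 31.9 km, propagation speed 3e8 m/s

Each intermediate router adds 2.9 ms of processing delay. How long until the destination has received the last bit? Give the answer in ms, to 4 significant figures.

26.20 ms

L = 54000 bits.
Transmission delays (L/R per hop): 13.8462, 0.0188811, 0.224066 ms; sum = 14.0891 ms.
Propagation delays (d/s per hop): 0.0135, 6.19048, 0.106333 ms; sum = 6.31031 ms.
Processing at 2 router(s): 2 × 2.9 ms = 5.8 ms.
End-to-end = 26.20 ms.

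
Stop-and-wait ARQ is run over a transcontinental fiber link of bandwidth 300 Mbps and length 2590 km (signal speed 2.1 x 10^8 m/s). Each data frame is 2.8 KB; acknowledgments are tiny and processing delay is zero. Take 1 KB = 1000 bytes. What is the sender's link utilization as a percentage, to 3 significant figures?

t_tx = L/R = 22400/300000000 = 7.46667e-05 s.
t_prop = 2590000/210000000 = 0.0123333 s; RTT = 0.0246667 s.
Cycle = t_tx + RTT = 0.0247413 s.
Utilization = t_tx / cycle = 7.46667e-05/0.0247413 = 0.302 %.

0.302 %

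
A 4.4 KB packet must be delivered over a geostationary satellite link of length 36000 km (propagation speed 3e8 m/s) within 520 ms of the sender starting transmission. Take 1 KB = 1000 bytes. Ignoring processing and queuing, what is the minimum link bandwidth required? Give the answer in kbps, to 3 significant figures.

L = 35200 bits.
Propagation delay = 36000000 / 300000000 = 120 ms.
Transmission budget = 520 − 120 = 400 ms.
R ≥ L / t_tx = 35200 bits / 0.4 s = 88.0 kbps.

88.0 kbps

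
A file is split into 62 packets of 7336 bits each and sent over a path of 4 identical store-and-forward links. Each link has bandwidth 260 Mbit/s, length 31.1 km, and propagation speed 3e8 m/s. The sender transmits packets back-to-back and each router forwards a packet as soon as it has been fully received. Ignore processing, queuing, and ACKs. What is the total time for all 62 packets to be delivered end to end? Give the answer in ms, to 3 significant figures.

Per-hop transmission t_tx = L/R = 7336/260000000 = 0.0282154 ms.
Per-hop propagation t_prop = 31100/300000000 = 0.103667 ms.
Pipeline fill: first packet needs 4·t_tx to clear all hops; remaining 61 packets each add one t_tx.
Total = (4+62-1)·t_tx + 4·t_prop = 65·0.0282154 + 4·0.103667 = 2.25 ms.

2.25 ms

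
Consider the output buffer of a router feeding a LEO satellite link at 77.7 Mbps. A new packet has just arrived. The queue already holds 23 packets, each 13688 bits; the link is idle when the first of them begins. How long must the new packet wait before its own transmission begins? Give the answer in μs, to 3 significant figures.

4050 μs

Each queued packet: L/R = 13688/77700000 = 176.165 μs.
23 queued → 4051.79 μs.
Queuing delay = 4050 μs.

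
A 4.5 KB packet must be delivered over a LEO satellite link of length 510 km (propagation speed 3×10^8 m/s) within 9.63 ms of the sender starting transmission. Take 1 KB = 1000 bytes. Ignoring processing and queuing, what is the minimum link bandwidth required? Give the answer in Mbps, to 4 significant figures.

4.540 Mbps

L = 36000 bits.
Propagation delay = 510000 / 300000000 = 1.7 ms.
Transmission budget = 9.63 − 1.7 = 7.93 ms.
R ≥ L / t_tx = 36000 bits / 0.00793 s = 4.540 Mbps.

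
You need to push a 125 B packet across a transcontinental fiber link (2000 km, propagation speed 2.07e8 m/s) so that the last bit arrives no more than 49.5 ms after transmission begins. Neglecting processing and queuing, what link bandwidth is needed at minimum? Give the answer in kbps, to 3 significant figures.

L = 1000 bits.
Propagation delay = 2000000 / 2.07e+08 = 9.66184 ms.
Transmission budget = 49.5 − 9.66184 = 39.8382 ms.
R ≥ L / t_tx = 1000 bits / 0.0398382 s = 25.1 kbps.

25.1 kbps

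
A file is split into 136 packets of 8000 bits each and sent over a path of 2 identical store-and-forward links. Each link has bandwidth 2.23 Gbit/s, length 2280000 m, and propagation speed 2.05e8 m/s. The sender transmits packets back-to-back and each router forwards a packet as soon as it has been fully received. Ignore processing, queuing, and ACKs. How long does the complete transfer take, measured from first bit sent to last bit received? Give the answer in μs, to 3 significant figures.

22700 μs

Per-hop transmission t_tx = L/R = 8000/2230000000 = 3.58744 μs.
Per-hop propagation t_prop = 2280000/2.05e+08 = 11122 μs.
Pipeline fill: first packet needs 2·t_tx to clear all hops; remaining 135 packets each add one t_tx.
Total = (2+136-1)·t_tx + 2·t_prop = 137·3.58744 + 2·11122 = 22700 μs.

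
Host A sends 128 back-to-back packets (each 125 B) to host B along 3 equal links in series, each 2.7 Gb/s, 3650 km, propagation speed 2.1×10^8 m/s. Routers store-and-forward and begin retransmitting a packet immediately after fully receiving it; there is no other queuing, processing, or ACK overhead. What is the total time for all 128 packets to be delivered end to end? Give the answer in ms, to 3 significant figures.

52.2 ms

Per-hop transmission t_tx = L/R = 1000/2700000000 = 0.00037037 ms.
Per-hop propagation t_prop = 3650000/210000000 = 17.381 ms.
Pipeline fill: first packet needs 3·t_tx to clear all hops; remaining 127 packets each add one t_tx.
Total = (3+128-1)·t_tx + 3·t_prop = 130·0.00037037 + 3·17.381 = 52.2 ms.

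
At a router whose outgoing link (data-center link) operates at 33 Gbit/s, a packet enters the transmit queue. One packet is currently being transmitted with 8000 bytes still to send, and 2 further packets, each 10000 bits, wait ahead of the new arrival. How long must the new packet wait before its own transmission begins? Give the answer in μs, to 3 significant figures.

2.55 μs

Each queued packet: L/R = 10000/33000000000 = 0.30303 μs.
2 queued → 0.606061 μs.
Plus remaining 64000 bits of current packet: 1.93939 μs.
Queuing delay = 2.55 μs.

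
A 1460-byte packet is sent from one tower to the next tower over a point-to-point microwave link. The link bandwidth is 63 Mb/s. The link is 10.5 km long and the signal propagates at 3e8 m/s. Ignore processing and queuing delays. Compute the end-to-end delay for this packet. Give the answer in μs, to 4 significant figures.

L = 1460 × 8 = 11680 bits.
Transmission delay = L/R = 11680 / 63000000 = 185.397 μs.
Propagation delay = d/s = 10500 m / 300000000 m/s = 35 μs.
Total = 220.4 μs.

220.4 μs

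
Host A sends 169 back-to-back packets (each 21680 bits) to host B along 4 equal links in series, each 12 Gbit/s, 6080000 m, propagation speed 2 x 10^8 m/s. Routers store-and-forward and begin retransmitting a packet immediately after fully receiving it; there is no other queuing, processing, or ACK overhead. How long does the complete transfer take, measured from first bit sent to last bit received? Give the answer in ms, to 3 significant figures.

Per-hop transmission t_tx = L/R = 21680/12000000000 = 0.00180667 ms.
Per-hop propagation t_prop = 6080000/200000000 = 30.4 ms.
Pipeline fill: first packet needs 4·t_tx to clear all hops; remaining 168 packets each add one t_tx.
Total = (4+169-1)·t_tx + 4·t_prop = 172·0.00180667 + 4·30.4 = 122 ms.

122 ms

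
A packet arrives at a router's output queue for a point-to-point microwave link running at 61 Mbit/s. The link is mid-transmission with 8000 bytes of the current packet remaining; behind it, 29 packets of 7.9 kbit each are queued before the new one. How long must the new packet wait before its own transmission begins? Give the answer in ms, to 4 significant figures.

Each queued packet: L/R = 7900/61000000 = 0.129508 ms.
29 queued → 3.75574 ms.
Plus remaining 64000 bits of current packet: 1.04918 ms.
Queuing delay = 4.805 ms.

4.805 ms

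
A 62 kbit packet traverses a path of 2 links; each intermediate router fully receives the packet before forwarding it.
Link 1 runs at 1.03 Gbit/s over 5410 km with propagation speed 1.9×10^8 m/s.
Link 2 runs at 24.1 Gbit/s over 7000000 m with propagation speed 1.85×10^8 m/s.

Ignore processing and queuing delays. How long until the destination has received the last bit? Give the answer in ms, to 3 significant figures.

L = 62000 bits.
Transmission delays (L/R per hop): 0.0601942, 0.00257261 ms; sum = 0.0627668 ms.
Propagation delays (d/s per hop): 28.4737, 37.8378 ms; sum = 66.3115 ms.
End-to-end = 66.4 ms.

66.4 ms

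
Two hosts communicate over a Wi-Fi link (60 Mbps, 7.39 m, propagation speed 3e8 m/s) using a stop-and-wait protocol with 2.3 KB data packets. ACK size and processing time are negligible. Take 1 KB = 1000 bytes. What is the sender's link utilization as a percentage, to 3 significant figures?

t_tx = L/R = 18400/60000000 = 0.000306667 s.
t_prop = 7.39/300000000 = 2.46333e-08 s; RTT = 4.92667e-08 s.
Cycle = t_tx + RTT = 0.000306716 s.
Utilization = t_tx / cycle = 0.000306667/0.000306716 = 100 %.

100 %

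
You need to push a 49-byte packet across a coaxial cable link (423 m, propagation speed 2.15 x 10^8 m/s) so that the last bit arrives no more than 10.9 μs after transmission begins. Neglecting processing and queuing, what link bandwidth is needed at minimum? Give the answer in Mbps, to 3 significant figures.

43.9 Mbps

L = 392 bits.
Propagation delay = 423 / 215000000 = 1.96744 μs.
Transmission budget = 10.9 − 1.96744 = 8.93256 μs.
R ≥ L / t_tx = 392 bits / 8.93256e-06 s = 43.9 Mbps.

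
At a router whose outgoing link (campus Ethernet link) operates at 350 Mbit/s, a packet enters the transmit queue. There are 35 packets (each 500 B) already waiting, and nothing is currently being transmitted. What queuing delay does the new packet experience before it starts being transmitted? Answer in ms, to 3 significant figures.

0.400 ms

Each queued packet: L/R = 4000/350000000 = 0.0114286 ms.
35 queued → 0.4 ms.
Queuing delay = 0.400 ms.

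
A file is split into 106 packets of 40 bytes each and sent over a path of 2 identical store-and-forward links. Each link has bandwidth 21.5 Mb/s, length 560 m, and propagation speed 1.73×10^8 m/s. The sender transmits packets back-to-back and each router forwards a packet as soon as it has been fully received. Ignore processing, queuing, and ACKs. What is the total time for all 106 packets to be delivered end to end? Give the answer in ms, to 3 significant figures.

Per-hop transmission t_tx = L/R = 320/21500000 = 0.0148837 ms.
Per-hop propagation t_prop = 560/173000000 = 0.00323699 ms.
Pipeline fill: first packet needs 2·t_tx to clear all hops; remaining 105 packets each add one t_tx.
Total = (2+106-1)·t_tx + 2·t_prop = 107·0.0148837 + 2·0.00323699 = 1.60 ms.

1.60 ms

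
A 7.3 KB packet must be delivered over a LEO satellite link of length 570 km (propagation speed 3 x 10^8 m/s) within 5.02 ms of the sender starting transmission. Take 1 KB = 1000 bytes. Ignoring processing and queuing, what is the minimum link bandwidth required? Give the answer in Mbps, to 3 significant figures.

18.7 Mbps

L = 58400 bits.
Propagation delay = 570000 / 300000000 = 1.9 ms.
Transmission budget = 5.02 − 1.9 = 3.12 ms.
R ≥ L / t_tx = 58400 bits / 0.00312 s = 18.7 Mbps.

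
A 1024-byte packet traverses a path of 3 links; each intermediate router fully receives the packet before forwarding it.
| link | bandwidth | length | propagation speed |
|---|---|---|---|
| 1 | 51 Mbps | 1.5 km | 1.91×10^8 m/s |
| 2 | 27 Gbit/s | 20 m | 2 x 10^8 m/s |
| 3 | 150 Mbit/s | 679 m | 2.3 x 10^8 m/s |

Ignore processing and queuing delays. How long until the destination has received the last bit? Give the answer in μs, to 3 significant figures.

226 μs

L = 1024 × 8 = 8192 bits.
Transmission delays (L/R per hop): 160.627, 0.303407, 54.6133 μs; sum = 215.544 μs.
Propagation delays (d/s per hop): 7.8534, 0.1, 2.95217 μs; sum = 10.9056 μs.
End-to-end = 226 μs.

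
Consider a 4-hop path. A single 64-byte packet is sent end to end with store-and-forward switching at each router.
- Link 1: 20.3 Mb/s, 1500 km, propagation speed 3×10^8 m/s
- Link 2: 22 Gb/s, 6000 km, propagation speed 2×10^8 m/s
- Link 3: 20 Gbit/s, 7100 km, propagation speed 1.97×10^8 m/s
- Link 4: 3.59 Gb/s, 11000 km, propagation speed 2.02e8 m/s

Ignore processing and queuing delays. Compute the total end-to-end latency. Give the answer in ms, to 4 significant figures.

L = 64 × 8 = 512 bits.
Transmission delays (L/R per hop): 0.0252217, 2.32727e-05, 2.56e-05, 0.000142618 ms; sum = 0.0254132 ms.
Propagation delays (d/s per hop): 5, 30, 36.0406, 54.4554 ms; sum = 125.496 ms.
End-to-end = 125.5 ms.

125.5 ms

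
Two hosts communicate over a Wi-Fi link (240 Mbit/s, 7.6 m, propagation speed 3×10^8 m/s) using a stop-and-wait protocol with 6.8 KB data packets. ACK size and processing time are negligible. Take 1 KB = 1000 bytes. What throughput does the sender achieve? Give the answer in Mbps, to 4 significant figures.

t_tx = L/R = 54400/240000000 = 0.000226667 s.
t_prop = 7.6/300000000 = 2.53333e-08 s; RTT = 5.06667e-08 s.
Cycle = t_tx + RTT = 0.000226717 s.
Throughput = L / cycle = 54400 / 0.000226717 = 239.9 Mbps.

239.9 Mbps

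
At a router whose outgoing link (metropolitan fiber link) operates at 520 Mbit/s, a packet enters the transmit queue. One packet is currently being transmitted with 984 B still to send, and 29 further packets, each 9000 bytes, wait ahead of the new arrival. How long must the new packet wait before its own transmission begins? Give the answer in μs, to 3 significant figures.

4030 μs

Each queued packet: L/R = 72000/520000000 = 138.462 μs.
29 queued → 4015.38 μs.
Plus remaining 7872 bits of current packet: 15.1385 μs.
Queuing delay = 4030 μs.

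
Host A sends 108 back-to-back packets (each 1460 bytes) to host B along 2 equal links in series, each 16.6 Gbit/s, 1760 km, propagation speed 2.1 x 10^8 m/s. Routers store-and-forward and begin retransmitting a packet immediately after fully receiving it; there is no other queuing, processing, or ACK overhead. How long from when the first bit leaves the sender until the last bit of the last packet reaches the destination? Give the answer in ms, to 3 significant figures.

16.8 ms

Per-hop transmission t_tx = L/R = 11680/1.66e+10 = 0.000703614 ms.
Per-hop propagation t_prop = 1760000/210000000 = 8.38095 ms.
Pipeline fill: first packet needs 2·t_tx to clear all hops; remaining 107 packets each add one t_tx.
Total = (2+108-1)·t_tx + 2·t_prop = 109·0.000703614 + 2·8.38095 = 16.8 ms.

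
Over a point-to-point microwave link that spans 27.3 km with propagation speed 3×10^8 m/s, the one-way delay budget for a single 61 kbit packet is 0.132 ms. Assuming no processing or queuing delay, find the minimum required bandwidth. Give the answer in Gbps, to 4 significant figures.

Propagation delay = 27300 / 300000000 = 0.091 ms.
Transmission budget = 0.132 − 0.091 = 0.041 ms.
R ≥ L / t_tx = 61000 bits / 4.1e-05 s = 1.488 Gbps.

1.488 Gbps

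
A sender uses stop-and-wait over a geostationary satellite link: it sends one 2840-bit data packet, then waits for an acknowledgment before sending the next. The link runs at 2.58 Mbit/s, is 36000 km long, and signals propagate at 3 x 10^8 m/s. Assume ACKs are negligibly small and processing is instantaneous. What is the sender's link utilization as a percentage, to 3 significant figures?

0.457 %

t_tx = L/R = 2840/2580000 = 0.00110078 s.
t_prop = 36000000/300000000 = 0.12 s; RTT = 0.24 s.
Cycle = t_tx + RTT = 0.241101 s.
Utilization = t_tx / cycle = 0.00110078/0.241101 = 0.457 %.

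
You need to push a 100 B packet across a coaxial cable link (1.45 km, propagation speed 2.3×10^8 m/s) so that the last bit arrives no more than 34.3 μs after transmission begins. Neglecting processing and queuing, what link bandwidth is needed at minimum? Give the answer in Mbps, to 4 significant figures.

28.58 Mbps

L = 800 bits.
Propagation delay = 1450 / 2.3e+08 = 6.30435 μs.
Transmission budget = 34.3 − 6.30435 = 27.9957 μs.
R ≥ L / t_tx = 800 bits / 2.79957e-05 s = 28.58 Mbps.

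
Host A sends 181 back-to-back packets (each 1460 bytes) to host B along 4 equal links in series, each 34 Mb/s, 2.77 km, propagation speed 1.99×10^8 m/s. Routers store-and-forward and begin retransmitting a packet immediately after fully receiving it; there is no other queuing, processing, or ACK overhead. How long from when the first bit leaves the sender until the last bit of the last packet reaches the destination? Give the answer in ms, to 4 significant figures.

Per-hop transmission t_tx = L/R = 11680/34000000 = 0.343529 ms.
Per-hop propagation t_prop = 2770/199000000 = 0.0139196 ms.
Pipeline fill: first packet needs 4·t_tx to clear all hops; remaining 180 packets each add one t_tx.
Total = (4+181-1)·t_tx + 4·t_prop = 184·0.343529 + 4·0.0139196 = 63.27 ms.

63.27 ms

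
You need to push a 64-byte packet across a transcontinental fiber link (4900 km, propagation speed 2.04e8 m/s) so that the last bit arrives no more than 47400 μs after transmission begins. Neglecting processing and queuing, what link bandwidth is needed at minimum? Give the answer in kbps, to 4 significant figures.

L = 512 bits.
Propagation delay = 4900000 / 204000000 = 24019.6 μs.
Transmission budget = 47400 − 24019.6 = 23380.4 μs.
R ≥ L / t_tx = 512 bits / 0.0233804 s = 21.90 kbps.

21.90 kbps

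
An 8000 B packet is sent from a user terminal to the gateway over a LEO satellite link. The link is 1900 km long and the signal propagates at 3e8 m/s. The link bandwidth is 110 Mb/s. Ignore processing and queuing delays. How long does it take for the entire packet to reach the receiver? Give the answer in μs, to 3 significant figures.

L = 8000 × 8 = 64000 bits.
Transmission delay = L/R = 64000 / 110000000 = 581.818 μs.
Propagation delay = d/s = 1900000 m / 300000000 m/s = 6333.33 μs.
Total = 6920 μs.

6920 μs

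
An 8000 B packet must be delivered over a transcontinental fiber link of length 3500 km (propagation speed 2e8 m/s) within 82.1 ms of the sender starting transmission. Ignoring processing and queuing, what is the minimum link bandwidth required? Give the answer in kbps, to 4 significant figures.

L = 64000 bits.
Propagation delay = 3500000 / 200000000 = 17.5 ms.
Transmission budget = 82.1 − 17.5 = 64.6 ms.
R ≥ L / t_tx = 64000 bits / 0.0646 s = 990.7 kbps.

990.7 kbps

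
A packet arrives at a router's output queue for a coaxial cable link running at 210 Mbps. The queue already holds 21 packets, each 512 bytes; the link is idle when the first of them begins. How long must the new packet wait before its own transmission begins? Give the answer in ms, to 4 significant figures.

Each queued packet: L/R = 4096/210000000 = 0.0195048 ms.
21 queued → 0.4096 ms.
Queuing delay = 0.4096 ms.

0.4096 ms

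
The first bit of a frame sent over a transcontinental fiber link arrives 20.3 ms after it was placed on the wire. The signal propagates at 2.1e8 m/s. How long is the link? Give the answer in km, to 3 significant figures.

d = s × t_prop = 210000000 × 0.0203 = 4260 km.

4260 km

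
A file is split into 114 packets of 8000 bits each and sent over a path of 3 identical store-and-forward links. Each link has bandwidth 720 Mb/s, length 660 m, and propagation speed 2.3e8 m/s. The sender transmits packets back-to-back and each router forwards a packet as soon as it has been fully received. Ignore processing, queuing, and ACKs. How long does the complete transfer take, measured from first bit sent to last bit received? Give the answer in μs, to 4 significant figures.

1297 μs

Per-hop transmission t_tx = L/R = 8000/720000000 = 11.1111 μs.
Per-hop propagation t_prop = 660/2.3e+08 = 2.86957 μs.
Pipeline fill: first packet needs 3·t_tx to clear all hops; remaining 113 packets each add one t_tx.
Total = (3+114-1)·t_tx + 3·t_prop = 116·11.1111 + 3·2.86957 = 1297 μs.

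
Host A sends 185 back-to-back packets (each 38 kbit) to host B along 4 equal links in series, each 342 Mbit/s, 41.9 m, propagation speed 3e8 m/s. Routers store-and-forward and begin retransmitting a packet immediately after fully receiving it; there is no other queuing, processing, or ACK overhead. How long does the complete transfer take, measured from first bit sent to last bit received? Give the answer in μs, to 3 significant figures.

20900 μs

Per-hop transmission t_tx = L/R = 38000/342000000 = 111.111 μs.
Per-hop propagation t_prop = 41.9/300000000 = 0.139667 μs.
Pipeline fill: first packet needs 4·t_tx to clear all hops; remaining 184 packets each add one t_tx.
Total = (4+185-1)·t_tx + 4·t_prop = 188·111.111 + 4·0.139667 = 20900 μs.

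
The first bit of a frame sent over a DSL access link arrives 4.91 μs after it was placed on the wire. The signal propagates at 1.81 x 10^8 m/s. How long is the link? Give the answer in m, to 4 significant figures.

888.7 m

d = s × t_prop = 181000000 × 4.91e-06 = 888.7 m.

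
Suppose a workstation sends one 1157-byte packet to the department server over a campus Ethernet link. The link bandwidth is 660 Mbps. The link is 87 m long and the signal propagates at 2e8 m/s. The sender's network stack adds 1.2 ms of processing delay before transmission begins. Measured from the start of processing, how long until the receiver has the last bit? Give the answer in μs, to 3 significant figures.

L = 1157 × 8 = 9256 bits.
Transmission delay = L/R = 9256 / 660000000 = 14.0242 μs.
Propagation delay = d/s = 87 m / 200000000 m/s = 0.435 μs.
Plus processing delay 1.2 ms = 1200 μs.
Total = 1210 μs.

1210 μs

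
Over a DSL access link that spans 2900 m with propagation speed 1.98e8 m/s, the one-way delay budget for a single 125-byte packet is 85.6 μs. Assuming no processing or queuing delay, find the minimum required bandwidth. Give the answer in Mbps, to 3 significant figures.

14.1 Mbps

L = 1000 bits.
Propagation delay = 2900 / 198000000 = 14.6465 μs.
Transmission budget = 85.6 − 14.6465 = 70.9535 μs.
R ≥ L / t_tx = 1000 bits / 7.09535e-05 s = 14.1 Mbps.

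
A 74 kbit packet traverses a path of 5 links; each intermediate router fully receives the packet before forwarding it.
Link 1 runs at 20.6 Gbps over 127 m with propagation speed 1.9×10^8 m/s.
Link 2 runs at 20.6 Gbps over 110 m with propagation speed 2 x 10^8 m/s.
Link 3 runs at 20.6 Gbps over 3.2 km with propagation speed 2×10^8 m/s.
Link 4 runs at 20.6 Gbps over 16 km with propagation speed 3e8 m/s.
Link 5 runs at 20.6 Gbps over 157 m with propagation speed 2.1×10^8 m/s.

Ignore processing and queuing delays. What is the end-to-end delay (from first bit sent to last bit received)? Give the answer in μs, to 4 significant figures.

89.26 μs

L = 74000 bits.
Transmission delay per hop = L/R = 74000/20600000000 = 3.59223 μs; 5 hops → 17.9612 μs.
Propagation delays (d/s per hop): 0.668421, 0.55, 16, 53.3333, 0.747619 μs; sum = 71.2994 μs.
End-to-end = 89.26 μs.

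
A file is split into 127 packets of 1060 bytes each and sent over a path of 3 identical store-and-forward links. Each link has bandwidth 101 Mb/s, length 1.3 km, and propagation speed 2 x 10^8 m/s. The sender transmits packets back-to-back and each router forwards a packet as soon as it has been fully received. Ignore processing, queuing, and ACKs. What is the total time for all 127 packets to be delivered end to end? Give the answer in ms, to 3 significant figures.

Per-hop transmission t_tx = L/R = 8480/101000000 = 0.0839604 ms.
Per-hop propagation t_prop = 1300/200000000 = 0.0065 ms.
Pipeline fill: first packet needs 3·t_tx to clear all hops; remaining 126 packets each add one t_tx.
Total = (3+127-1)·t_tx + 3·t_prop = 129·0.0839604 + 3·0.0065 = 10.9 ms.

10.9 ms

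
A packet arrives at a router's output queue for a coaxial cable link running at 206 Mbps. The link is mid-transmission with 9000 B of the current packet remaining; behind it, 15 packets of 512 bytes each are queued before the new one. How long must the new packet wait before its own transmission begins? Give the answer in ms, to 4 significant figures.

Each queued packet: L/R = 4096/206000000 = 0.0198835 ms.
15 queued → 0.298252 ms.
Plus remaining 72000 bits of current packet: 0.349515 ms.
Queuing delay = 0.6478 ms.

0.6478 ms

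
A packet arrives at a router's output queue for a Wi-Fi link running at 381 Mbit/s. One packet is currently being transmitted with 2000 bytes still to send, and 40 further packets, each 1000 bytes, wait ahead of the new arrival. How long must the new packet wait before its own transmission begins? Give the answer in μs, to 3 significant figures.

Each queued packet: L/R = 8000/381000000 = 20.9974 μs.
40 queued → 839.895 μs.
Plus remaining 16000 bits of current packet: 41.9948 μs.
Queuing delay = 882 μs.

882 μs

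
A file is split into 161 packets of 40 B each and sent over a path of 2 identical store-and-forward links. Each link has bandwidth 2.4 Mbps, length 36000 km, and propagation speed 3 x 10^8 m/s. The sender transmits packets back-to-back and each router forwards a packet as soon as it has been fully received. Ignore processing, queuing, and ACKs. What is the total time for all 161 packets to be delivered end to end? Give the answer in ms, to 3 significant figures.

262 ms

Per-hop transmission t_tx = L/R = 320/2400000 = 0.133333 ms.
Per-hop propagation t_prop = 36000000/300000000 = 120 ms.
Pipeline fill: first packet needs 2·t_tx to clear all hops; remaining 160 packets each add one t_tx.
Total = (2+161-1)·t_tx + 2·t_prop = 162·0.133333 + 2·120 = 262 ms.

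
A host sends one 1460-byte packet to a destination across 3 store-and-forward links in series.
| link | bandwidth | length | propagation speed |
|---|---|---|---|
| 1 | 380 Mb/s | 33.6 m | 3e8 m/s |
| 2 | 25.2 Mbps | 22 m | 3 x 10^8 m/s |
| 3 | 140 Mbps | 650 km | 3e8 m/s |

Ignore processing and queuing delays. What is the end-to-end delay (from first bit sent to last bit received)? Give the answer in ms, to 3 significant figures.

2.74 ms

L = 1460 × 8 = 11680 bits.
Transmission delays (L/R per hop): 0.0307368, 0.463492, 0.0834286 ms; sum = 0.577657 ms.
Propagation delays (d/s per hop): 0.000112, 7.33333e-05, 2.16667 ms; sum = 2.16685 ms.
End-to-end = 2.74 ms.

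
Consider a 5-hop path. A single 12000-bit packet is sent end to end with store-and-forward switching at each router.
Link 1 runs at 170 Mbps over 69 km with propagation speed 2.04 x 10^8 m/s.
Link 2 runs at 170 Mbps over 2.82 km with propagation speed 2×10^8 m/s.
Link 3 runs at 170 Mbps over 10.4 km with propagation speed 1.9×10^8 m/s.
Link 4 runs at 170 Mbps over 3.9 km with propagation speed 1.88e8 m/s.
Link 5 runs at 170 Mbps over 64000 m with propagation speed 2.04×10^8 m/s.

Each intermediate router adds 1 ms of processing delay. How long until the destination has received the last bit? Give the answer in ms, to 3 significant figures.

5.09 ms

Transmission delay per hop = L/R = 12000/170000000 = 0.0705882 ms; 5 hops → 0.352941 ms.
Propagation delays (d/s per hop): 0.338235, 0.0141, 0.0547368, 0.0207447, 0.313725 ms; sum = 0.741542 ms.
Processing at 4 router(s): 4 × 1 ms = 4 ms.
End-to-end = 5.09 ms.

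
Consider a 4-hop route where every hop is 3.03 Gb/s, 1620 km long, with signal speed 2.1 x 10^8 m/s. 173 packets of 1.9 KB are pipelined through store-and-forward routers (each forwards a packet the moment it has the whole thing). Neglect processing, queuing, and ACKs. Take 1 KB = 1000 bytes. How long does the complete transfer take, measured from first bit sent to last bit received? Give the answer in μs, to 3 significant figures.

31700 μs

Per-hop transmission t_tx = L/R = 15200/3030000000 = 5.0165 μs.
Per-hop propagation t_prop = 1620000/210000000 = 7714.29 μs.
Pipeline fill: first packet needs 4·t_tx to clear all hops; remaining 172 packets each add one t_tx.
Total = (4+173-1)·t_tx + 4·t_prop = 176·5.0165 + 4·7714.29 = 31700 μs.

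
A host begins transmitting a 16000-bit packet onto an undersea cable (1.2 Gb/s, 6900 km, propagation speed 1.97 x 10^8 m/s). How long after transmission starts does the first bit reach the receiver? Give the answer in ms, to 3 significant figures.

35.0 ms

First bit experiences only propagation delay: d/s = 6900000/197000000 = 35.0 ms.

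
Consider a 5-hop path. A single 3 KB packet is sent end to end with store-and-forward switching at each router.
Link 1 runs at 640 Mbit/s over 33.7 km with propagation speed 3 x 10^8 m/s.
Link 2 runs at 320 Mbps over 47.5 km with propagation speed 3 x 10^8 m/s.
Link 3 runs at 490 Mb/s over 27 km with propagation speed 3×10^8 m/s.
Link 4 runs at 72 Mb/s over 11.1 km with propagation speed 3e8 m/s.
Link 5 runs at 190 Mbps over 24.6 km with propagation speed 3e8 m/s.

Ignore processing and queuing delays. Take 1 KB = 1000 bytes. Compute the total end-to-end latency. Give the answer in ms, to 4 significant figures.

1.101 ms

L = 24000 bits.
Transmission delays (L/R per hop): 0.0375, 0.075, 0.0489796, 0.333333, 0.126316 ms; sum = 0.621129 ms.
Propagation delays (d/s per hop): 0.112333, 0.158333, 0.09, 0.037, 0.082 ms; sum = 0.479667 ms.
End-to-end = 1.101 ms.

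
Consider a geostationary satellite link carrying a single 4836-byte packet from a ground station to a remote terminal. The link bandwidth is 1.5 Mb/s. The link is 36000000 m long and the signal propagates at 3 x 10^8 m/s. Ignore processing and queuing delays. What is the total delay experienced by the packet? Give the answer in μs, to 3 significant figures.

146000 μs

L = 4836 × 8 = 38688 bits.
Transmission delay = L/R = 38688 / 1500000 = 25792 μs.
Propagation delay = d/s = 36000000 m / 300000000 m/s = 120000 μs.
Total = 146000 μs.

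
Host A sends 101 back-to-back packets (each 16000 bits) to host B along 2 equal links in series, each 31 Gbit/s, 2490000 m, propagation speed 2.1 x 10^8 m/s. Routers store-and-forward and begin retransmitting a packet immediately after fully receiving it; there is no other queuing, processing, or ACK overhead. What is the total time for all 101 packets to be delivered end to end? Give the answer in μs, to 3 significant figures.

Per-hop transmission t_tx = L/R = 16000/31000000000 = 0.516129 μs.
Per-hop propagation t_prop = 2490000/210000000 = 11857.1 μs.
Pipeline fill: first packet needs 2·t_tx to clear all hops; remaining 100 packets each add one t_tx.
Total = (2+101-1)·t_tx + 2·t_prop = 102·0.516129 + 2·11857.1 = 23800 μs.

23800 μs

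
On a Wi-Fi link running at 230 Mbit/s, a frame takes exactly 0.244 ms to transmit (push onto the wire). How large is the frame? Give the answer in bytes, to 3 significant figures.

7020 bytes

L = R × t_tx = 230000000 b/s × 0.000244 s = 56120 bits.
In bytes: 56120 / 8 = 7020 bytes.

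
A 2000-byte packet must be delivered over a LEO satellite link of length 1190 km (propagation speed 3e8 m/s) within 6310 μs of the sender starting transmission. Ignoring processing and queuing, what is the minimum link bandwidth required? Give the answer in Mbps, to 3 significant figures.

6.83 Mbps

L = 16000 bits.
Propagation delay = 1190000 / 300000000 = 3966.67 μs.
Transmission budget = 6310 − 3966.67 = 2343.33 μs.
R ≥ L / t_tx = 16000 bits / 0.00234333 s = 6.83 Mbps.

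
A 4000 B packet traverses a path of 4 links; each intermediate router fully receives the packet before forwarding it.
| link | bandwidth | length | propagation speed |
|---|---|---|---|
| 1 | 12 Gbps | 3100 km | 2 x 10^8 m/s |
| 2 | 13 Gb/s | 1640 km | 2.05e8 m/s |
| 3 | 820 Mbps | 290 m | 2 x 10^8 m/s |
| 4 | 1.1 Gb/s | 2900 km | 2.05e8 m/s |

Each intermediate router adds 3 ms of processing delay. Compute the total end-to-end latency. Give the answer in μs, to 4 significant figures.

46720 μs

L = 4000 × 8 = 32000 bits.
Transmission delays (L/R per hop): 2.66667, 2.46154, 39.0244, 29.0909 μs; sum = 73.2435 μs.
Propagation delays (d/s per hop): 15500, 8000, 1.45, 14146.3 μs; sum = 37647.8 μs.
Processing at 3 router(s): 3 × 3 ms = 9000 μs.
End-to-end = 46720 μs.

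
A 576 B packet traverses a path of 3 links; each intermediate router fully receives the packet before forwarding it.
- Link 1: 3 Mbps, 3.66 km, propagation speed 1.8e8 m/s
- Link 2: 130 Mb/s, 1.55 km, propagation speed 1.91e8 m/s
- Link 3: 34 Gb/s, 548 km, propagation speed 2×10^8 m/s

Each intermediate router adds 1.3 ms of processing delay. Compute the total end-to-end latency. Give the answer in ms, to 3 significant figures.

6.94 ms

L = 576 × 8 = 4608 bits.
Transmission delays (L/R per hop): 1.536, 0.0354462, 0.000135529 ms; sum = 1.57158 ms.
Propagation delays (d/s per hop): 0.0203333, 0.00811518, 2.74 ms; sum = 2.76845 ms.
Processing at 2 router(s): 2 × 1.3 ms = 2.6 ms.
End-to-end = 6.94 ms.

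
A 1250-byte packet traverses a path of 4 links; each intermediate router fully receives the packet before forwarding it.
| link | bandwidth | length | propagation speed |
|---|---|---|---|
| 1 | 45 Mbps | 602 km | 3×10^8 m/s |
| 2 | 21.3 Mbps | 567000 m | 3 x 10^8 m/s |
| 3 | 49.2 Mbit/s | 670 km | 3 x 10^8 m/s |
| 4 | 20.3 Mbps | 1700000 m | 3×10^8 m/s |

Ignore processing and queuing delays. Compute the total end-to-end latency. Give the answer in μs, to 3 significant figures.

L = 1250 × 8 = 10000 bits.
Transmission delays (L/R per hop): 222.222, 469.484, 203.252, 492.611 μs; sum = 1387.57 μs.
Propagation delays (d/s per hop): 2006.67, 1890, 2233.33, 5666.67 μs; sum = 11796.7 μs.
End-to-end = 13200 μs.

13200 μs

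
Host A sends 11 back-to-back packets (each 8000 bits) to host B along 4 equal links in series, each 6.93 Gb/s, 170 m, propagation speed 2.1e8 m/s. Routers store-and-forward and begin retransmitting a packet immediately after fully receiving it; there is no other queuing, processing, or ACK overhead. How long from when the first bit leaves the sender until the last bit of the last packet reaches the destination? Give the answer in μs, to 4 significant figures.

Per-hop transmission t_tx = L/R = 8000/6930000000 = 1.1544 μs.
Per-hop propagation t_prop = 170/210000000 = 0.809524 μs.
Pipeline fill: first packet needs 4·t_tx to clear all hops; remaining 10 packets each add one t_tx.
Total = (4+11-1)·t_tx + 4·t_prop = 14·1.1544 + 4·0.809524 = 19.40 μs.

19.40 μs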